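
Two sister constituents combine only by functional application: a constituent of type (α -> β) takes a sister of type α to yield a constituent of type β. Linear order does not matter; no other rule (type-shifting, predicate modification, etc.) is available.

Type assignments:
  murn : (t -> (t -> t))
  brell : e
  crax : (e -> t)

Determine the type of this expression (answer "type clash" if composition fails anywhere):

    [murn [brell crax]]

(t -> t)

[brell crax]: crax is (e -> t), brell is e; result t.
[murn [brell crax]]: murn is (t -> (t -> t)), [brell crax] is t; result (t -> t).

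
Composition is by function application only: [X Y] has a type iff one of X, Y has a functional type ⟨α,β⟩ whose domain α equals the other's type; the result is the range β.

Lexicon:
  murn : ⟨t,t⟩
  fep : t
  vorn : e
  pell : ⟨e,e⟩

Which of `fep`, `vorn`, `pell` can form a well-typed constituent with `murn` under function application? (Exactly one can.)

fep — combines: murn : ⟨t,t⟩ takes fep : t as argument, giving t.
vorn : e — no; murn wants t, and vorn wants nothing (atomic).
pell : ⟨e,e⟩ — no; murn wants t, and pell wants e.

fep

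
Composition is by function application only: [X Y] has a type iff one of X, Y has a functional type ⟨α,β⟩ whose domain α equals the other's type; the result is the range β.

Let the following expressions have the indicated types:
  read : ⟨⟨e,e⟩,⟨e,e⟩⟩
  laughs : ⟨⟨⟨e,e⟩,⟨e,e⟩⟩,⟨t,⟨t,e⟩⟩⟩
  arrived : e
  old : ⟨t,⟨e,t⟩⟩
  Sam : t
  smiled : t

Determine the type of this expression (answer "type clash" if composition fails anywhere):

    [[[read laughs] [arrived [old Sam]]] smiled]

e

[read laughs]: laughs is ⟨⟨⟨e,e⟩,⟨e,e⟩⟩,⟨t,⟨t,e⟩⟩⟩, read is ⟨⟨e,e⟩,⟨e,e⟩⟩; result ⟨t,⟨t,e⟩⟩.
[old Sam]: old is ⟨t,⟨e,t⟩⟩, Sam is t; result ⟨e,t⟩.
[arrived [old Sam]]: [old Sam] is ⟨e,t⟩, arrived is e; result t.
[[read laughs] [arrived [old Sam]]]: [read laughs] is ⟨t,⟨t,e⟩⟩, [arrived [old Sam]] is t; result ⟨t,e⟩.
[[[read laughs] [arrived [old Sam]]] smiled]: [[read laughs] [arrived [old Sam]]] is ⟨t,e⟩, smiled is t; result e.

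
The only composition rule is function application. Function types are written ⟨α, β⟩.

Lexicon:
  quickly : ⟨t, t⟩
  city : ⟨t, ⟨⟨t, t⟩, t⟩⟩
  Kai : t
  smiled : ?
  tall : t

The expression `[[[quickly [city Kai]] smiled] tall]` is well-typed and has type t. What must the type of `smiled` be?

⟨t, ⟨t, t⟩⟩

[[[quickly [city Kai]] smiled] tall] must have type t. The sister tall has type t; that is not a function onto t, so [[quickly [city Kai]] smiled] must be the functor, of type ⟨t, t⟩.
[[quickly [city Kai]] smiled] must have type ⟨t, t⟩. The sister [quickly [city Kai]] has type t; that is not a function onto ⟨t, t⟩, so smiled must be the functor, of type ⟨t, ⟨t, t⟩⟩.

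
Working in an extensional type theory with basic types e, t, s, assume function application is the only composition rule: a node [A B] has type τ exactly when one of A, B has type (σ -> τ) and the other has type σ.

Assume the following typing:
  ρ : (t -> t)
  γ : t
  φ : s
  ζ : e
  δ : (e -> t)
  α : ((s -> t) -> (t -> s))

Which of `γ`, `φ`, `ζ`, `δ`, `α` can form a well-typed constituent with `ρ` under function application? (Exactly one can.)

γ

γ — combines: ρ : (t -> t) takes γ : t as argument, giving t.
φ : s — does not combine with ρ.
ζ : e — does not combine with ρ.
δ : (e -> t) — does not combine with ρ.
α : ((s -> t) -> (t -> s)) — does not combine with ρ.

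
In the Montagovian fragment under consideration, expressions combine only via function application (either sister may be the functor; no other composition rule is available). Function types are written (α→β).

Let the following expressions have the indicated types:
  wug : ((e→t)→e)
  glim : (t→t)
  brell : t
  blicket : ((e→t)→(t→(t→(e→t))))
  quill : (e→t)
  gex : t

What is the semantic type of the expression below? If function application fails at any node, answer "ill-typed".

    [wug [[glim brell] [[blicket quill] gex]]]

e

[glim brell]: (t→t) applied to t yields t.
[blicket quill]: ((e→t)→(t→(t→(e→t)))) applied to (e→t) yields (t→(t→(e→t))).
[[blicket quill] gex]: (t→(t→(e→t))) applied to t yields (t→(e→t)).
[[glim brell] [[blicket quill] gex]]: (t→(e→t)) applied to t yields (e→t).
[wug [[glim brell] [[blicket quill] gex]]]: ((e→t)→e) applied to (e→t) yields e.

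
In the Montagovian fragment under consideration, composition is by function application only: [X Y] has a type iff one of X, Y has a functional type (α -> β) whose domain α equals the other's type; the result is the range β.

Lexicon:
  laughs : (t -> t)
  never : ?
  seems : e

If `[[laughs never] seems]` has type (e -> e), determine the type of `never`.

((t -> t) -> (e -> (e -> e)))

For [[laughs never] seems] to have type (e -> e) with seems of type e, [laughs never] must be the function: [laughs never] : (e -> (e -> e)).
For [laughs never] to have type (e -> (e -> e)) with laughs of type (t -> t), never must be the function: never : ((t -> t) -> (e -> (e -> e))).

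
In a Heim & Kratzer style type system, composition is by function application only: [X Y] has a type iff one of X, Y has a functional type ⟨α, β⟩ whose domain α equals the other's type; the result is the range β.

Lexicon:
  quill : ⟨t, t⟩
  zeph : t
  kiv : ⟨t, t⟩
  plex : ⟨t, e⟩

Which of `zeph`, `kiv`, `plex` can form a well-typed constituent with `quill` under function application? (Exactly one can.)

zeph

zeph — combines: quill : ⟨t, t⟩ takes zeph : t as argument, giving t.
kiv : ⟨t, t⟩ — quill needs t; kiv needs t; neither fits.
plex : ⟨t, e⟩ — quill needs t; plex needs t; neither fits.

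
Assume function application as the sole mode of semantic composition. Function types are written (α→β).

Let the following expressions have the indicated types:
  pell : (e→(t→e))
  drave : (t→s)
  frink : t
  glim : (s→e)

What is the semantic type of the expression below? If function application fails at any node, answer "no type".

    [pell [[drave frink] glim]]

[drave frink]: (t→s) applied to t yields s.
[[drave frink] glim]: (s→e) applied to s yields e.
[pell [[drave frink] glim]]: (e→(t→e)) applied to e yields (t→e).

(t→e)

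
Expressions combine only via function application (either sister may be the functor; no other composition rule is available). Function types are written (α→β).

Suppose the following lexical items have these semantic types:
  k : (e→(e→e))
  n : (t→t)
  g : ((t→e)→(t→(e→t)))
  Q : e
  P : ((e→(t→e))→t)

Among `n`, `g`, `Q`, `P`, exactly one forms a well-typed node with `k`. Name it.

n : (t→t) — k needs e; n needs t; neither fits.
g : ((t→e)→(t→(e→t))) — k needs e; g needs (t→e); neither fits.
Q — combines: k : (e→(e→e)) takes Q : e as argument, giving (e→e).
P : ((e→(t→e))→t) — k needs e; P needs (e→(t→e)); neither fits.

Q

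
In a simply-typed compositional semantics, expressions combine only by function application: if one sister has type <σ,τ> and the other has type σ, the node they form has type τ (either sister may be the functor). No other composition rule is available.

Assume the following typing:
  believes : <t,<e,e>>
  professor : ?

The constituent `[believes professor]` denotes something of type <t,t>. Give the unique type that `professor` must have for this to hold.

<<t,<e,e>>,<t,t>>

[believes professor] must have type <t,t>. The sister believes has type <t,<e,e>>; that is not a function onto <t,t>, so professor must be the functor, of type <<t,<e,e>>,<t,t>>.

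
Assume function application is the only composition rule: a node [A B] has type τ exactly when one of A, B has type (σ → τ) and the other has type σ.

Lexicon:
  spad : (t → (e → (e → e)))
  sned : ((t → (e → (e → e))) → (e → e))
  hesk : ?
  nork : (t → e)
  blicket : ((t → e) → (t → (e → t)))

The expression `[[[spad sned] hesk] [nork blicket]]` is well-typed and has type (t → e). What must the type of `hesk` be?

For [[[spad sned] hesk] [nork blicket]] to have type (t → e) with [nork blicket] of type (t → (e → t)), [[spad sned] hesk] must be the function: [[spad sned] hesk] : ((t → (e → t)) → (t → e)).
For [[spad sned] hesk] to have type ((t → (e → t)) → (t → e)) with [spad sned] of type (e → e), hesk must be the function: hesk : ((e → e) → ((t → (e → t)) → (t → e))).

((e → e) → ((t → (e → t)) → (t → e)))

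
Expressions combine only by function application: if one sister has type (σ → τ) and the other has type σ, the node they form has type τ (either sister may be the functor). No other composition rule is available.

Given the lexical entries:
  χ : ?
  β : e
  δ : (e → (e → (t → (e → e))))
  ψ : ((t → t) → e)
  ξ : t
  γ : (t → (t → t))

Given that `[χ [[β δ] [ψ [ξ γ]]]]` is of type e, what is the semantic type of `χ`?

For [χ [[β δ] [ψ [ξ γ]]]] to have type e with [[β δ] [ψ [ξ γ]]] of type (t → (e → e)), χ must be the function: χ : ((t → (e → e)) → e).

((t → (e → e)) → e)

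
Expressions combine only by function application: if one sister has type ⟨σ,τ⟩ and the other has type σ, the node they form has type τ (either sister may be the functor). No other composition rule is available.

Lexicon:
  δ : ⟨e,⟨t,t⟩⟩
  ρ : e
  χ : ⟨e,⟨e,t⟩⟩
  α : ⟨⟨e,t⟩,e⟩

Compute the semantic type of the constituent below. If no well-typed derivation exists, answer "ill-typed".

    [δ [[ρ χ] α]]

⟨t,t⟩

[ρ χ]: χ is ⟨e,⟨e,t⟩⟩, ρ is e; result ⟨e,t⟩.
[[ρ χ] α]: α is ⟨⟨e,t⟩,e⟩, [ρ χ] is ⟨e,t⟩; result e.
[δ [[ρ χ] α]]: δ is ⟨e,⟨t,t⟩⟩, [[ρ χ] α] is e; result ⟨t,t⟩.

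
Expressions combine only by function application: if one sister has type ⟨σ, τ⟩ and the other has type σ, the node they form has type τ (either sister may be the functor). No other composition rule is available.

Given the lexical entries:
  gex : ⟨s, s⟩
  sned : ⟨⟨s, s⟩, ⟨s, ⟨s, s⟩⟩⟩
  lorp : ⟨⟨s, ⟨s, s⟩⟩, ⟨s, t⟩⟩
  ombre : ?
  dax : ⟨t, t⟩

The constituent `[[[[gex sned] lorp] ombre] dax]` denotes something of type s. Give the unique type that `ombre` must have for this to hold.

⟨⟨s, t⟩, ⟨⟨t, t⟩, s⟩⟩

[[[[gex sned] lorp] ombre] dax] must have type s. The sister dax has type ⟨t, t⟩; that is not a function onto s, so [[[gex sned] lorp] ombre] must be the functor, of type ⟨⟨t, t⟩, s⟩.
[[[gex sned] lorp] ombre] must have type ⟨⟨t, t⟩, s⟩. The sister [[gex sned] lorp] has type ⟨s, t⟩; that is not a function onto ⟨⟨t, t⟩, s⟩, so ombre must be the functor, of type ⟨⟨s, t⟩, ⟨⟨t, t⟩, s⟩⟩.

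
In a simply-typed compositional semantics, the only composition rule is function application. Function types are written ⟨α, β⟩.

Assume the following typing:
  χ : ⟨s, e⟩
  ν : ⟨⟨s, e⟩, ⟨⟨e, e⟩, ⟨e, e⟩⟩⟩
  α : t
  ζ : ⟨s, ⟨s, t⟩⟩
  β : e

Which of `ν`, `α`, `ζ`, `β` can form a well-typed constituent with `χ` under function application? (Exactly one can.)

ν — combines: ν : ⟨⟨s, e⟩, ⟨⟨e, e⟩, ⟨e, e⟩⟩⟩ takes χ : ⟨s, e⟩ as argument, giving ⟨⟨e, e⟩, ⟨e, e⟩⟩.
α : t — no; χ wants s, and α wants nothing (atomic).
ζ : ⟨s, ⟨s, t⟩⟩ — no; χ wants s, and ζ wants s.
β : e — no; χ wants s, and β wants nothing (atomic).

ν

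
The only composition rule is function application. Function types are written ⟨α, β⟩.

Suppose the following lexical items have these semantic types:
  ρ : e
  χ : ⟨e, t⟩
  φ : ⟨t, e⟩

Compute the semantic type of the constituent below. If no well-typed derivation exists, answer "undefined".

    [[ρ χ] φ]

e

[ρ χ]: χ is ⟨e, t⟩, ρ is e; result t.
[[ρ χ] φ]: φ is ⟨t, e⟩, [ρ χ] is t; result e.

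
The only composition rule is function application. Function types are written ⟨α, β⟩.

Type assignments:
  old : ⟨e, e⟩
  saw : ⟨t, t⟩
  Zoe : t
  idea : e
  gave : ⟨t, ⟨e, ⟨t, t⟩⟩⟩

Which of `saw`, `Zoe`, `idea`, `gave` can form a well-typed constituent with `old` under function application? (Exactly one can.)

idea

saw : ⟨t, t⟩ — does not combine with old.
Zoe : t — does not combine with old.
idea — combines: old : ⟨e, e⟩ takes idea : e as argument, giving e.
gave : ⟨t, ⟨e, ⟨t, t⟩⟩⟩ — does not combine with old.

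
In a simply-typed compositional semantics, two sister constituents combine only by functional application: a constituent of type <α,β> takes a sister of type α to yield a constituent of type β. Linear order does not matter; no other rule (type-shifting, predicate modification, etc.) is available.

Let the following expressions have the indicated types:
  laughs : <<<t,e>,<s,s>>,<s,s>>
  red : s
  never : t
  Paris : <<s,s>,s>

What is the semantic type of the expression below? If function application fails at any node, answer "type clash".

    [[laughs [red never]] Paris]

type clash

[red never]: s and t cannot combine by function application — type clash.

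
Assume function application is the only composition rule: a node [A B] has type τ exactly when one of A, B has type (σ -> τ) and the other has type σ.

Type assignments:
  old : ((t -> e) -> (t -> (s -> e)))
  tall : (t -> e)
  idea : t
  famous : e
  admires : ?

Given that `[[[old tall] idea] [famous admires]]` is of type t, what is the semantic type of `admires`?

[[[old tall] idea] [famous admires]] is required to be t. [[old tall] idea] : (s -> e) cannot yield t as functor, so [famous admires] : ((s -> e) -> t).
[famous admires] is required to be ((s -> e) -> t). famous : e cannot yield ((s -> e) -> t) as functor, so admires : (e -> ((s -> e) -> t)).

(e -> ((s -> e) -> t))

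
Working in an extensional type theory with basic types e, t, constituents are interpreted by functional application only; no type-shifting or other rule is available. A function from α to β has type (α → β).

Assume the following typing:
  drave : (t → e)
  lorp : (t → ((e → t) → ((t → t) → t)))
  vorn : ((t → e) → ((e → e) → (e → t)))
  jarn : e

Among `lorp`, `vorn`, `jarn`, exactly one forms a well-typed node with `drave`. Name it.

lorp : (t → ((e → t) → ((t → t) → t))) — drave needs t; lorp needs t; neither fits.
vorn — combines: vorn : ((t → e) → ((e → e) → (e → t))) takes drave : (t → e) as argument, giving ((e → e) → (e → t)).
jarn : e — drave needs t; jarn needs nothing (atomic); neither fits.

vorn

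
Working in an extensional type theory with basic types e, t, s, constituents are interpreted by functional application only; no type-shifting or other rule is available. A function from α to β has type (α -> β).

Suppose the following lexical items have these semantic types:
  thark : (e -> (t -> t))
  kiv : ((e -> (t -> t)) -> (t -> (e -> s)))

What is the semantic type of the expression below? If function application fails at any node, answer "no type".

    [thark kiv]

(t -> (e -> s))

[thark kiv]: ((e -> (t -> t)) -> (t -> (e -> s))) applied to (e -> (t -> t)) yields (t -> (e -> s)).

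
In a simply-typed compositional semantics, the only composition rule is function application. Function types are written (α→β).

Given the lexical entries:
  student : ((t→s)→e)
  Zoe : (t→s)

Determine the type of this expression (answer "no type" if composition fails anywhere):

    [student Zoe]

e

[student Zoe] — student of type ((t→s)→e) combines with Zoe of type (t→s): type e.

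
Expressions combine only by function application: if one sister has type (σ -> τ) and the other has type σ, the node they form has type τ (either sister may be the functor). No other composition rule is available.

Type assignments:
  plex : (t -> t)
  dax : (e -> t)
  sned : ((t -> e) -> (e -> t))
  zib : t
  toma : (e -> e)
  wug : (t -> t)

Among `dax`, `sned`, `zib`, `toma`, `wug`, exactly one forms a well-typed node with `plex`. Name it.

zib

dax : (e -> t) — plex needs t; dax needs e; neither fits.
sned : ((t -> e) -> (e -> t)) — plex needs t; sned needs (t -> e); neither fits.
zib — combines: plex : (t -> t) takes zib : t as argument, giving t.
toma : (e -> e) — plex needs t; toma needs e; neither fits.
wug : (t -> t) — plex needs t; wug needs t; neither fits.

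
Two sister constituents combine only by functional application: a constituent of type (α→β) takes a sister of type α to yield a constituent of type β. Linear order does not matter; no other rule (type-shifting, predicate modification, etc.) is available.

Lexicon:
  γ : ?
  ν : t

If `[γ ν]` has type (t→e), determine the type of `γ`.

[γ ν] must have type (t→e). The sister ν has type t; that is not a function onto (t→e), so γ must be the functor, of type (t→(t→e)).

(t→(t→e))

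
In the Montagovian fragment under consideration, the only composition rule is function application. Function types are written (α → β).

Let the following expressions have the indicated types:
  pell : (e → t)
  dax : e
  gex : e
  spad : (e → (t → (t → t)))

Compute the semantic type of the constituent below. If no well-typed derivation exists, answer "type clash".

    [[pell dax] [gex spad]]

(t → t)

[pell dax]: functor pell : (e → t), argument dax : e; result t.
[gex spad]: functor spad : (e → (t → (t → t))), argument gex : e; result (t → (t → t)).
[[pell dax] [gex spad]]: functor [gex spad] : (t → (t → t)), argument [pell dax] : t; result (t → t).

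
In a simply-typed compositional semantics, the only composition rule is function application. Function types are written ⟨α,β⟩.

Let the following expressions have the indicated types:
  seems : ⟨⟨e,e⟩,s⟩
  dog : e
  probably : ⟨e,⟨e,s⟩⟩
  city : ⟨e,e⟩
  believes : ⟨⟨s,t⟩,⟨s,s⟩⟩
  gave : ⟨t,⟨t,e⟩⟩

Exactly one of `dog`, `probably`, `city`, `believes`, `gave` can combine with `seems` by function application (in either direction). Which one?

dog : e — no; seems wants ⟨e,e⟩, and dog wants nothing (atomic).
probably : ⟨e,⟨e,s⟩⟩ — no; seems wants ⟨e,e⟩, and probably wants e.
city — combines: seems : ⟨⟨e,e⟩,s⟩ takes city : ⟨e,e⟩ as argument, giving s.
believes : ⟨⟨s,t⟩,⟨s,s⟩⟩ — no; seems wants ⟨e,e⟩, and believes wants ⟨s,t⟩.
gave : ⟨t,⟨t,e⟩⟩ — no; seems wants ⟨e,e⟩, and gave wants t.

city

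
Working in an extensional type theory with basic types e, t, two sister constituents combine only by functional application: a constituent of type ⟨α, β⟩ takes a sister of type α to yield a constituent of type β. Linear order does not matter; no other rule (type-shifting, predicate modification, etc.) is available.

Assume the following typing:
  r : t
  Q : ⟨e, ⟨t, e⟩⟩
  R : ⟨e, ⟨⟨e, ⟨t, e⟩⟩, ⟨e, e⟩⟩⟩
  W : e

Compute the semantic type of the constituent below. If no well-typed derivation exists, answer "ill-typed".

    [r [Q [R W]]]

[R W]: R is ⟨e, ⟨⟨e, ⟨t, e⟩⟩, ⟨e, e⟩⟩⟩, W is e; result ⟨⟨e, ⟨t, e⟩⟩, ⟨e, e⟩⟩.
[Q [R W]]: [R W] is ⟨⟨e, ⟨t, e⟩⟩, ⟨e, e⟩⟩, Q is ⟨e, ⟨t, e⟩⟩; result ⟨e, e⟩.
At [r [Q [R W]]]: neither t nor ⟨e, e⟩ can take the other as argument; the node is ill-typed.

ill-typed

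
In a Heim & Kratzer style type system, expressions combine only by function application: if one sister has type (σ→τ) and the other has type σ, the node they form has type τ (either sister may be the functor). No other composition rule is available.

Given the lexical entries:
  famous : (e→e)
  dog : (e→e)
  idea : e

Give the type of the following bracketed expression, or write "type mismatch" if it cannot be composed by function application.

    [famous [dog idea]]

e

[dog idea]: functor dog : (e→e), argument idea : e; result e.
[famous [dog idea]]: functor famous : (e→e), argument [dog idea] : e; result e.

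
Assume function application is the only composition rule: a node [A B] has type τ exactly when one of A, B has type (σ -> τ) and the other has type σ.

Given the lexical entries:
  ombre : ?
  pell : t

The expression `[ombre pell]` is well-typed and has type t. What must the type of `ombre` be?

(t -> t)

At [ombre pell] (required: t): pell is t, which is not a function with range t; hence ombre is the functor — type (t -> t).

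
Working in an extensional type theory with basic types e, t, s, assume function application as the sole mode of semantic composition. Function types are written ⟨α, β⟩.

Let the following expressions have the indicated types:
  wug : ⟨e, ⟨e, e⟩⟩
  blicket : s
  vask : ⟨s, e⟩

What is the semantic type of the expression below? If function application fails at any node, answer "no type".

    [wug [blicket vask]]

At [blicket vask], vask : ⟨s, e⟩ takes blicket : s, giving e.
At [wug [blicket vask]], wug : ⟨e, ⟨e, e⟩⟩ takes [blicket vask] : e, giving ⟨e, e⟩.

⟨e, e⟩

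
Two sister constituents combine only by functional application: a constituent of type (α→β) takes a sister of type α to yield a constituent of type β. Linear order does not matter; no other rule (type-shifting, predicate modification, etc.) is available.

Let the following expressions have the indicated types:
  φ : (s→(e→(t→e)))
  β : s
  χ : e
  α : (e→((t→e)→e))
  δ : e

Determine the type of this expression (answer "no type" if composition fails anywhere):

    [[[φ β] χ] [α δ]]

e

[φ β]: φ is (s→(e→(t→e))), β is s; result (e→(t→e)).
[[φ β] χ]: [φ β] is (e→(t→e)), χ is e; result (t→e).
[α δ]: α is (e→((t→e)→e)), δ is e; result ((t→e)→e).
[[[φ β] χ] [α δ]]: [α δ] is ((t→e)→e), [[φ β] χ] is (t→e); result e.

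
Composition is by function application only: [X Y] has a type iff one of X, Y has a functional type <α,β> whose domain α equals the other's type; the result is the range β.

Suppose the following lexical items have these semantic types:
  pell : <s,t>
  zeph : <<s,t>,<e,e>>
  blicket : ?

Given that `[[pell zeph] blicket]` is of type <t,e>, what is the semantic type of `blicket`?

<<e,e>,<t,e>>

[[pell zeph] blicket] is required to be <t,e>. [pell zeph] : <e,e> cannot yield <t,e> as functor, so blicket : <<e,e>,<t,e>>.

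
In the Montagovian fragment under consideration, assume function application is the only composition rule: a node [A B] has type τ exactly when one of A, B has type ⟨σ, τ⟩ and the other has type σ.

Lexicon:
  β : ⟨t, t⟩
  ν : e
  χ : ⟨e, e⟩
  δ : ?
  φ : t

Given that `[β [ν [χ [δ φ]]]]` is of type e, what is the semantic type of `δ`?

⟨t, ⟨⟨e, e⟩, ⟨e, ⟨⟨t, t⟩, e⟩⟩⟩⟩

[β [ν [χ [δ φ]]]] must have type e. The sister β has type ⟨t, t⟩; that is not a function onto e, so [ν [χ [δ φ]]] must be the functor, of type ⟨⟨t, t⟩, e⟩.
[ν [χ [δ φ]]] must have type ⟨⟨t, t⟩, e⟩. The sister ν has type e; that is not a function onto ⟨⟨t, t⟩, e⟩, so [χ [δ φ]] must be the functor, of type ⟨e, ⟨⟨t, t⟩, e⟩⟩.
[χ [δ φ]] must have type ⟨e, ⟨⟨t, t⟩, e⟩⟩. The sister χ has type ⟨e, e⟩; that is not a function onto ⟨e, ⟨⟨t, t⟩, e⟩⟩, so [δ φ] must be the functor, of type ⟨⟨e, e⟩, ⟨e, ⟨⟨t, t⟩, e⟩⟩⟩.
[δ φ] must have type ⟨⟨e, e⟩, ⟨e, ⟨⟨t, t⟩, e⟩⟩⟩. The sister φ has type t; that is not a function onto ⟨⟨e, e⟩, ⟨e, ⟨⟨t, t⟩, e⟩⟩⟩, so δ must be the functor, of type ⟨t, ⟨⟨e, e⟩, ⟨e, ⟨⟨t, t⟩, e⟩⟩⟩⟩.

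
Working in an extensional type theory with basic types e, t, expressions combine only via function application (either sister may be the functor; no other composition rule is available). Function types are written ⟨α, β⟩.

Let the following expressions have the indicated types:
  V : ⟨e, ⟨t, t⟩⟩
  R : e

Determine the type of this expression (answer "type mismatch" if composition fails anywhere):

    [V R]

⟨t, t⟩

[V R]: functor V : ⟨e, ⟨t, t⟩⟩, argument R : e; result ⟨t, t⟩.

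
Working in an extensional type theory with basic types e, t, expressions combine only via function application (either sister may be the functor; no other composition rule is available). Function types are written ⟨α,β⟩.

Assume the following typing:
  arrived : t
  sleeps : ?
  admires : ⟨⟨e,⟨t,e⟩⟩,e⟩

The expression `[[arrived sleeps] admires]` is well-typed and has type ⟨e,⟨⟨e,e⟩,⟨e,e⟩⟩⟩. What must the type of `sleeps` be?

⟨t,⟨⟨⟨e,⟨t,e⟩⟩,e⟩,⟨e,⟨⟨e,e⟩,⟨e,e⟩⟩⟩⟩⟩

At [[arrived sleeps] admires] (required: ⟨e,⟨⟨e,e⟩,⟨e,e⟩⟩⟩): admires is ⟨⟨e,⟨t,e⟩⟩,e⟩, which is not a function with range ⟨e,⟨⟨e,e⟩,⟨e,e⟩⟩⟩; hence [arrived sleeps] is the functor — type ⟨⟨⟨e,⟨t,e⟩⟩,e⟩,⟨e,⟨⟨e,e⟩,⟨e,e⟩⟩⟩⟩.
At [arrived sleeps] (required: ⟨⟨⟨e,⟨t,e⟩⟩,e⟩,⟨e,⟨⟨e,e⟩,⟨e,e⟩⟩⟩⟩): arrived is t, which is not a function with range ⟨⟨⟨e,⟨t,e⟩⟩,e⟩,⟨e,⟨⟨e,e⟩,⟨e,e⟩⟩⟩⟩; hence sleeps is the functor — type ⟨t,⟨⟨⟨e,⟨t,e⟩⟩,e⟩,⟨e,⟨⟨e,e⟩,⟨e,e⟩⟩⟩⟩⟩.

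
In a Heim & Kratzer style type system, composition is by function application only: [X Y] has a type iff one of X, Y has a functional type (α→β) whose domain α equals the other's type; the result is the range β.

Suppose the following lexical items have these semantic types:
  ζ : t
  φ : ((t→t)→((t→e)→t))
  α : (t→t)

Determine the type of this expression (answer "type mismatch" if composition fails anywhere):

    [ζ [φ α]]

[φ α] — φ of type ((t→t)→((t→e)→t)) combines with α of type (t→t): type ((t→e)→t).
At [ζ [φ α]]: neither t nor ((t→e)→t) can take the other as argument; the node is ill-typed.

type mismatch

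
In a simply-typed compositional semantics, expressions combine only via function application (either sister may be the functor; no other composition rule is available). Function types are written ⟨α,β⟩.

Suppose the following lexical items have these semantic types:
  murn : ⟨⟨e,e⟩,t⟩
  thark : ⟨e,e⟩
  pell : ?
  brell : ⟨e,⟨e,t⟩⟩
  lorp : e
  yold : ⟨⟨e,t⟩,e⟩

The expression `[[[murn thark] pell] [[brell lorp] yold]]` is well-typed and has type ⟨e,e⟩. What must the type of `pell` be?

[[[murn thark] pell] [[brell lorp] yold]] must have type ⟨e,e⟩. The sister [[brell lorp] yold] has type e; that is not a function onto ⟨e,e⟩, so [[murn thark] pell] must be the functor, of type ⟨e,⟨e,e⟩⟩.
[[murn thark] pell] must have type ⟨e,⟨e,e⟩⟩. The sister [murn thark] has type t; that is not a function onto ⟨e,⟨e,e⟩⟩, so pell must be the functor, of type ⟨t,⟨e,⟨e,e⟩⟩⟩.

⟨t,⟨e,⟨e,e⟩⟩⟩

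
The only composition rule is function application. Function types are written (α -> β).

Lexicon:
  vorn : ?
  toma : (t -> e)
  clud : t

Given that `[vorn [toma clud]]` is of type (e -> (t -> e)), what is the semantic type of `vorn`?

(e -> (e -> (t -> e)))

For [vorn [toma clud]] to have type (e -> (t -> e)) with [toma clud] of type e, vorn must be the function: vorn : (e -> (e -> (t -> e))).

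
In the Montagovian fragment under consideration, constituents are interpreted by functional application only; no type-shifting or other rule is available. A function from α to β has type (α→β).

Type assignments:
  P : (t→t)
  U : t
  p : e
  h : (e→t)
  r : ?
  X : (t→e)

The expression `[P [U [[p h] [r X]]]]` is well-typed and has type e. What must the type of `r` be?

((t→e)→(t→(t→((t→t)→e))))

[P [U [[p h] [r X]]]] is required to be e. P : (t→t) cannot yield e as functor, so [U [[p h] [r X]]] : ((t→t)→e).
[U [[p h] [r X]]] is required to be ((t→t)→e). U : t cannot yield ((t→t)→e) as functor, so [[p h] [r X]] : (t→((t→t)→e)).
[[p h] [r X]] is required to be (t→((t→t)→e)). [p h] : t cannot yield (t→((t→t)→e)) as functor, so [r X] : (t→(t→((t→t)→e))).
[r X] is required to be (t→(t→((t→t)→e))). X : (t→e) cannot yield (t→(t→((t→t)→e))) as functor, so r : ((t→e)→(t→(t→((t→t)→e)))).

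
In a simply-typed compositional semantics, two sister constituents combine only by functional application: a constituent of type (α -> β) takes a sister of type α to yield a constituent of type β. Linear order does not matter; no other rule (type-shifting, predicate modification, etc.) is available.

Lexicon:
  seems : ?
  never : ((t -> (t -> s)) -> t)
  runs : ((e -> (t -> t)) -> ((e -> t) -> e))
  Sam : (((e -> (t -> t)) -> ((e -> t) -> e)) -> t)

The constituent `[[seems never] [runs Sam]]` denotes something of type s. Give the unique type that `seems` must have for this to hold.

At [[seems never] [runs Sam]] (required: s): [runs Sam] is t, which is not a function with range s; hence [seems never] is the functor — type (t -> s).
At [seems never] (required: (t -> s)): never is ((t -> (t -> s)) -> t), which is not a function with range (t -> s); hence seems is the functor — type (((t -> (t -> s)) -> t) -> (t -> s)).

(((t -> (t -> s)) -> t) -> (t -> s))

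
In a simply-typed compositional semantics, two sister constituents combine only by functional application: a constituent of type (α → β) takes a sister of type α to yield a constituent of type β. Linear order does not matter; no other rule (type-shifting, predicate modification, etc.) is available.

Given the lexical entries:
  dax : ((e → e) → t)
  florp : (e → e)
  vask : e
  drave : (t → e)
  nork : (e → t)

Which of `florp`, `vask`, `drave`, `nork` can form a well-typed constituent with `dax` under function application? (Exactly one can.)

florp — combines: dax : ((e → e) → t) takes florp : (e → e) as argument, giving t.
vask : e — no; dax wants (e → e), and vask wants nothing (atomic).
drave : (t → e) — no; dax wants (e → e), and drave wants t.
nork : (e → t) — no; dax wants (e → e), and nork wants e.

florp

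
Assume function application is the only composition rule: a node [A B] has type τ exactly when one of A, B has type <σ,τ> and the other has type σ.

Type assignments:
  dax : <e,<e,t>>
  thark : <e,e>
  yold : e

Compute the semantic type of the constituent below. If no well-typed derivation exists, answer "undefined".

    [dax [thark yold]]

<e,t>

[thark yold]: functor thark : <e,e>, argument yold : e; result e.
[dax [thark yold]]: functor dax : <e,<e,t>>, argument [thark yold] : e; result <e,t>.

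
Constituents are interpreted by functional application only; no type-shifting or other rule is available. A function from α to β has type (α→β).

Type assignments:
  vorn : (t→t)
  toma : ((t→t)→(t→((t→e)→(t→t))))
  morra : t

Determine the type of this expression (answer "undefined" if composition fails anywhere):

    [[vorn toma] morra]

[vorn toma]: functor toma : ((t→t)→(t→((t→e)→(t→t)))), argument vorn : (t→t); result (t→((t→e)→(t→t))).
[[vorn toma] morra]: functor [vorn toma] : (t→((t→e)→(t→t))), argument morra : t; result ((t→e)→(t→t)).

((t→e)→(t→t))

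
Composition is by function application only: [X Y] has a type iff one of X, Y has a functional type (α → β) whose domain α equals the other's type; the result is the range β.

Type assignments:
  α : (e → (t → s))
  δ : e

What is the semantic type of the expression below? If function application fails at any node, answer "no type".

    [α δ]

(t → s)

[α δ]: α is (e → (t → s)), δ is e; result (t → s).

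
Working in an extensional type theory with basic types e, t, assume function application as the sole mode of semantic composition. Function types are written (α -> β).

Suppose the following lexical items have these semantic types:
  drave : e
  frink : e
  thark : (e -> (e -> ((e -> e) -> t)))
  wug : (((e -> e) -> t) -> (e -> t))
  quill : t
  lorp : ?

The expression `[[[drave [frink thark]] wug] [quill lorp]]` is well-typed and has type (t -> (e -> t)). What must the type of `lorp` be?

For [[[drave [frink thark]] wug] [quill lorp]] to have type (t -> (e -> t)) with [[drave [frink thark]] wug] of type (e -> t), [quill lorp] must be the function: [quill lorp] : ((e -> t) -> (t -> (e -> t))).
For [quill lorp] to have type ((e -> t) -> (t -> (e -> t))) with quill of type t, lorp must be the function: lorp : (t -> ((e -> t) -> (t -> (e -> t)))).

(t -> ((e -> t) -> (t -> (e -> t))))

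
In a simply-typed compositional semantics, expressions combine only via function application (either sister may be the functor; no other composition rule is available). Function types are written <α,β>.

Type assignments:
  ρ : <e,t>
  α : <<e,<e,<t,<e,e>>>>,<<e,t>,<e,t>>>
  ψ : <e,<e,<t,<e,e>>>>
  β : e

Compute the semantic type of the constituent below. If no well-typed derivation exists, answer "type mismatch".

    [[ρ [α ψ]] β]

[α ψ]: <<e,<e,<t,<e,e>>>>,<<e,t>,<e,t>>> applied to <e,<e,<t,<e,e>>>> yields <<e,t>,<e,t>>.
[ρ [α ψ]]: <<e,t>,<e,t>> applied to <e,t> yields <e,t>.
[[ρ [α ψ]] β]: <e,t> applied to e yields t.

t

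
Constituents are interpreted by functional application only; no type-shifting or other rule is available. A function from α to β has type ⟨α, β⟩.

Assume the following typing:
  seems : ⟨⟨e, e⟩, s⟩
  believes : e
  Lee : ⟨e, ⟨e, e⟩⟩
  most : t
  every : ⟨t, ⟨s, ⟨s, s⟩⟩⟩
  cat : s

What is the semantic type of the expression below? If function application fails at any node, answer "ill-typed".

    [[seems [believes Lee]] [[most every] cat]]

s

[believes Lee]: functor Lee : ⟨e, ⟨e, e⟩⟩, argument believes : e; result ⟨e, e⟩.
[seems [believes Lee]]: functor seems : ⟨⟨e, e⟩, s⟩, argument [believes Lee] : ⟨e, e⟩; result s.
[most every]: functor every : ⟨t, ⟨s, ⟨s, s⟩⟩⟩, argument most : t; result ⟨s, ⟨s, s⟩⟩.
[[most every] cat]: functor [most every] : ⟨s, ⟨s, s⟩⟩, argument cat : s; result ⟨s, s⟩.
[[seems [believes Lee]] [[most every] cat]]: functor [[most every] cat] : ⟨s, s⟩, argument [seems [believes Lee]] : s; result s.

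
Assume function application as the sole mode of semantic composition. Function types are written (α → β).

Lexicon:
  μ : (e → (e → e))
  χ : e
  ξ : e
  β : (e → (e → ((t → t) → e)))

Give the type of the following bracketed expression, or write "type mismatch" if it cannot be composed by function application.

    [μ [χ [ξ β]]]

type mismatch

[ξ β]: β is (e → (e → ((t → t) → e))), ξ is e; result (e → ((t → t) → e)).
[χ [ξ β]]: [ξ β] is (e → ((t → t) → e)), χ is e; result ((t → t) → e).
[μ [χ [ξ β]]]: (e → (e → e)) and ((t → t) → e) cannot combine by function application — type clash.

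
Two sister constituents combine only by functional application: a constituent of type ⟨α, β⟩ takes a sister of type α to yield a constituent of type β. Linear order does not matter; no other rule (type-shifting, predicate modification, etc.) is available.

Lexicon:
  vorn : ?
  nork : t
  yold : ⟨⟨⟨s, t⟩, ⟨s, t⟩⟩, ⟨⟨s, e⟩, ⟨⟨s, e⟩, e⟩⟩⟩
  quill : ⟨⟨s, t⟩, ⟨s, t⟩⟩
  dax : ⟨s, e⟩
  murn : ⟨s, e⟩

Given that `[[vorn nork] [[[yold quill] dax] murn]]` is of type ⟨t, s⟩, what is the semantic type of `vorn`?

⟨t, ⟨e, ⟨t, s⟩⟩⟩

For [[vorn nork] [[[yold quill] dax] murn]] to have type ⟨t, s⟩ with [[[yold quill] dax] murn] of type e, [vorn nork] must be the function: [vorn nork] : ⟨e, ⟨t, s⟩⟩.
For [vorn nork] to have type ⟨e, ⟨t, s⟩⟩ with nork of type t, vorn must be the function: vorn : ⟨t, ⟨e, ⟨t, s⟩⟩⟩.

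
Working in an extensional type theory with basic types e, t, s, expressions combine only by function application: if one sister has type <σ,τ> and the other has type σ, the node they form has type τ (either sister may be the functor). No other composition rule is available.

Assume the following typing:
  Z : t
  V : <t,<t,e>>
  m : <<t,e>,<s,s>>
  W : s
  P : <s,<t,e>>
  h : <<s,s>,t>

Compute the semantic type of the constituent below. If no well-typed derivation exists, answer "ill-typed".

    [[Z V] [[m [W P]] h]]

[Z V] — V of type <t,<t,e>> combines with Z of type t: type <t,e>.
[W P] — P of type <s,<t,e>> combines with W of type s: type <t,e>.
[m [W P]] — m of type <<t,e>,<s,s>> combines with [W P] of type <t,e>: type <s,s>.
[[m [W P]] h] — h of type <<s,s>,t> combines with [m [W P]] of type <s,s>: type t.
[[Z V] [[m [W P]] h]] — [Z V] of type <t,e> combines with [[m [W P]] h] of type t: type e.

e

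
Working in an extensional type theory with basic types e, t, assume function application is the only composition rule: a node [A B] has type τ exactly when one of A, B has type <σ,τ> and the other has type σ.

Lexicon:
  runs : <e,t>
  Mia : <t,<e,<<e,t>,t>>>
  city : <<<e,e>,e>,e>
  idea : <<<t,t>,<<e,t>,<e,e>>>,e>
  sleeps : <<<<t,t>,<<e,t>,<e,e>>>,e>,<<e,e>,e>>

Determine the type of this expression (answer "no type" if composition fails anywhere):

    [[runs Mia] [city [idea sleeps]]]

no type

[runs Mia]: <e,t> with <t,<e,<<e,t>,t>>> — neither is a function whose domain matches the other; composition fails here.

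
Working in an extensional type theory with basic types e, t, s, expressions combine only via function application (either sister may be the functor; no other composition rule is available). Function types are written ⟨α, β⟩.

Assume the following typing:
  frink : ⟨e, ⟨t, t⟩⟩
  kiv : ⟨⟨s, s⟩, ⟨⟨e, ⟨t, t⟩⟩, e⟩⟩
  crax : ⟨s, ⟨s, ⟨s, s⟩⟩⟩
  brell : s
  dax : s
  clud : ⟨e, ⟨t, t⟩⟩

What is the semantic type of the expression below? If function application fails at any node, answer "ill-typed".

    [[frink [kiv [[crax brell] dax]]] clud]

⟨t, t⟩

[crax brell]: crax is ⟨s, ⟨s, ⟨s, s⟩⟩⟩, brell is s; result ⟨s, ⟨s, s⟩⟩.
[[crax brell] dax]: [crax brell] is ⟨s, ⟨s, s⟩⟩, dax is s; result ⟨s, s⟩.
[kiv [[crax brell] dax]]: kiv is ⟨⟨s, s⟩, ⟨⟨e, ⟨t, t⟩⟩, e⟩⟩, [[crax brell] dax] is ⟨s, s⟩; result ⟨⟨e, ⟨t, t⟩⟩, e⟩.
[frink [kiv [[crax brell] dax]]]: [kiv [[crax brell] dax]] is ⟨⟨e, ⟨t, t⟩⟩, e⟩, frink is ⟨e, ⟨t, t⟩⟩; result e.
[[frink [kiv [[crax brell] dax]]] clud]: clud is ⟨e, ⟨t, t⟩⟩, [frink [kiv [[crax brell] dax]]] is e; result ⟨t, t⟩.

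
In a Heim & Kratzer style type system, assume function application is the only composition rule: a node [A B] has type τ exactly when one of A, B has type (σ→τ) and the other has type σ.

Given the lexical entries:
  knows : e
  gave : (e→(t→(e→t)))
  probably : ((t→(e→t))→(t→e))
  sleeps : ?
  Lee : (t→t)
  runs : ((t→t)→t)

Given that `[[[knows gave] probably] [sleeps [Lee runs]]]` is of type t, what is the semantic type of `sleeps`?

(t→((t→e)→t))

[[[knows gave] probably] [sleeps [Lee runs]]] is required to be t. [[knows gave] probably] : (t→e) cannot yield t as functor, so [sleeps [Lee runs]] : ((t→e)→t).
[sleeps [Lee runs]] is required to be ((t→e)→t). [Lee runs] : t cannot yield ((t→e)→t) as functor, so sleeps : (t→((t→e)→t)).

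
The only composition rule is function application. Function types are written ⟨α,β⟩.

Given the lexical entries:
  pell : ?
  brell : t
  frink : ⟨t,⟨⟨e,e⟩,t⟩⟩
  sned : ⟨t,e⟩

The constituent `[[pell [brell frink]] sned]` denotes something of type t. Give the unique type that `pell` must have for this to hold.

For [[pell [brell frink]] sned] to have type t with sned of type ⟨t,e⟩, [pell [brell frink]] must be the function: [pell [brell frink]] : ⟨⟨t,e⟩,t⟩.
For [pell [brell frink]] to have type ⟨⟨t,e⟩,t⟩ with [brell frink] of type ⟨⟨e,e⟩,t⟩, pell must be the function: pell : ⟨⟨⟨e,e⟩,t⟩,⟨⟨t,e⟩,t⟩⟩.

⟨⟨⟨e,e⟩,t⟩,⟨⟨t,e⟩,t⟩⟩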